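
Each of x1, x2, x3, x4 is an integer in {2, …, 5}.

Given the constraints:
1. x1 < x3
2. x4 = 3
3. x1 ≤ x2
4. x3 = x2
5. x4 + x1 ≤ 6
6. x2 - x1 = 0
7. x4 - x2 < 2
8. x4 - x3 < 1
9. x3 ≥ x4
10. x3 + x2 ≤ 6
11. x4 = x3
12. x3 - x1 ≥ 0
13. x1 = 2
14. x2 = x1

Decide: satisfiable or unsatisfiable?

Constraint 2 fixes x4 = 3 and constraint 13 fixes x1 = 2. Constraints 4, 11, and 14 give x4 = x3 = x2 = x1, so x4 = x1. But 3 ≠ 2 — contradiction.

Unsatisfiable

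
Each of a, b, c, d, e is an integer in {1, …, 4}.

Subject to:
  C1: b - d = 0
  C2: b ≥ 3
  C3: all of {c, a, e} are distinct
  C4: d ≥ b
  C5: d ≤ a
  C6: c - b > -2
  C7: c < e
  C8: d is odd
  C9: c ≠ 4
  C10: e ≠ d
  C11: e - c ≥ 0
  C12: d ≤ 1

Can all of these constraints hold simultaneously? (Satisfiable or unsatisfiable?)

From constraints 2 and 4: d ≥ b and b ≥ 3, so d ≥ 3. From constraint 12: d ≤ 1. But 1 < 3, so no value of d works.

Unsatisfiable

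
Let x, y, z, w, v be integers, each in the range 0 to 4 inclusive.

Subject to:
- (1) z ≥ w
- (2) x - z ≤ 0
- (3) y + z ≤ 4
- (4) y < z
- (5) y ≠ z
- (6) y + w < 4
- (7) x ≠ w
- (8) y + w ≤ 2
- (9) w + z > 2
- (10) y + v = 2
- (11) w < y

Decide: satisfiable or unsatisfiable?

Satisfiable

Try x = 3, y = 1, z = 3, w = 0, v = 1.
Check constraint 2: x - z = 0; constraint 3: y + z = 4; constraint 6: y + w = 1. The remaining constraints are straightforward to verify.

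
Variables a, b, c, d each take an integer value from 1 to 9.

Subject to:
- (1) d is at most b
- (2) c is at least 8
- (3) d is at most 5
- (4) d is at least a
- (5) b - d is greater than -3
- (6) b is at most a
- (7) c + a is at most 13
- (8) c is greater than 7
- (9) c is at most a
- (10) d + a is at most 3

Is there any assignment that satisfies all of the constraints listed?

From constraints 2 and 9: a ≥ c and c ≥ 8, so a ≥ 8. From constraints 3 and 4: a ≤ d and d ≤ 5, so a ≤ 5. But 5 < 8, so no value of a works.

Unsatisfiable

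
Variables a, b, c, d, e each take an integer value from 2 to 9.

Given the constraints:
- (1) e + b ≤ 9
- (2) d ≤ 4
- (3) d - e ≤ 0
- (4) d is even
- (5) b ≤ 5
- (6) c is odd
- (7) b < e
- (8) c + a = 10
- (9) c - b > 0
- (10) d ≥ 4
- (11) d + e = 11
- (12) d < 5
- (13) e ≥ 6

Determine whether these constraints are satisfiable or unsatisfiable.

One satisfying assignment is a = 5, b = 2, c = 5, d = 4, e = 7.
For the less obvious constraints — constraint 1: e + b = 9; constraint 3: d - e = -3; constraint 8: c + a = 10 — and the others hold by inspection.

Satisfiable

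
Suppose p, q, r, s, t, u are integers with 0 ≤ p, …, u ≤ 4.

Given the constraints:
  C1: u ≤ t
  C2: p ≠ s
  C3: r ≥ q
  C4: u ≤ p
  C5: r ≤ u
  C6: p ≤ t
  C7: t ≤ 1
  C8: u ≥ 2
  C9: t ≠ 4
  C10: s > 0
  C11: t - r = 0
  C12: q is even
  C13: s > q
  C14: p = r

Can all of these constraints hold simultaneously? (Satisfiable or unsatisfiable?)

Unsatisfiable

From constraints 4 and 8: p ≥ u and u ≥ 2, so p ≥ 2. From constraints 6 and 7: p ≤ t and t ≤ 1, so p ≤ 1. But 1 < 2, so no value of p works.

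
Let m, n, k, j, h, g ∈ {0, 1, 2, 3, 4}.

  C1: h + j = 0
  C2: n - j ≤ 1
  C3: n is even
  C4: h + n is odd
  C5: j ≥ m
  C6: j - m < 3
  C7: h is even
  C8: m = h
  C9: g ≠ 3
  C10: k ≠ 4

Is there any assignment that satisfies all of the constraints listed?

Unsatisfiable

Constraint 7 makes h even and constraint 3 makes n even, so h + n must be even. Constraint 4 says h + n is odd — contradiction.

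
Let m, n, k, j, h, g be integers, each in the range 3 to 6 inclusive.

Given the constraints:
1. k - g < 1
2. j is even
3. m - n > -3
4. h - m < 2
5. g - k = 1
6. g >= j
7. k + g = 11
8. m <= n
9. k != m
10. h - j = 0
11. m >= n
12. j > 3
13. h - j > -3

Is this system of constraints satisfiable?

Satisfiable

Try m = 3, n = 3, k = 5, j = 4, h = 4, g = 6.
Check constraint 1: k - g = -1; constraint 3: m - n = 0; constraint 4: h - m = 1. The remaining constraints are straightforward to verify.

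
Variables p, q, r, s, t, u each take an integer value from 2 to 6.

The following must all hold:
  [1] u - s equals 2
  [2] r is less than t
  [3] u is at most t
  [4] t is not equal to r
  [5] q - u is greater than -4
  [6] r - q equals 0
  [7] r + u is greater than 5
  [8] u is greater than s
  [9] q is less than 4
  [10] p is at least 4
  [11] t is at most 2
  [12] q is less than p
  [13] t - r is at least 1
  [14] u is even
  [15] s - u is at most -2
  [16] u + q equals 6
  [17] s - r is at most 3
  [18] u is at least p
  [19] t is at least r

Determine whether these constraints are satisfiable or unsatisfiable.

From constraints 10 and 18: u ≥ p and p ≥ 4, so u ≥ 4. From constraints 3 and 11: u ≤ t and t ≤ 2, so u ≤ 2. But 2 < 4, so no value of u works.

Unsatisfiable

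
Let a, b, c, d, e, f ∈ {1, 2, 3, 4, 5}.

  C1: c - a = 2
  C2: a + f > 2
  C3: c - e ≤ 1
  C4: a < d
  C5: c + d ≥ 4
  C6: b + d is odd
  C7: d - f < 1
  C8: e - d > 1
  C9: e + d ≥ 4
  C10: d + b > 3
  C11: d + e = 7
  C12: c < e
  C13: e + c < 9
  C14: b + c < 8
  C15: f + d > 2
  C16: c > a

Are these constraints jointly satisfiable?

Satisfiable

One satisfying assignment is a = 1, b = 3, c = 3, d = 2, e = 5, f = 3.
For the less obvious constraints — constraint 1: c - a = 2; constraint 2: a + f = 4; constraint 3: c - e = -2 — and the others hold by inspection.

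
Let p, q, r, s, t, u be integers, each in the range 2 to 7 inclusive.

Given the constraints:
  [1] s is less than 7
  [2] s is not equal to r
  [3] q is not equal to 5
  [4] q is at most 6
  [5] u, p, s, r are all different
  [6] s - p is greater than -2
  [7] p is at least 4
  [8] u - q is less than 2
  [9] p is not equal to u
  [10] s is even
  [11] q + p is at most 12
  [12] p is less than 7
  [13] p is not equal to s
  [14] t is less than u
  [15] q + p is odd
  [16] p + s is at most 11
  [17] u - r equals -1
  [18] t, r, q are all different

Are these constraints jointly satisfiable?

The assignment p = 5, q = 6, r = 7, s = 4, t = 2, u = 6 works:
  constraint 6 holds since s - p = -1.
  constraint 8 holds since u - q = 0.
The rest check out directly.

Satisfiable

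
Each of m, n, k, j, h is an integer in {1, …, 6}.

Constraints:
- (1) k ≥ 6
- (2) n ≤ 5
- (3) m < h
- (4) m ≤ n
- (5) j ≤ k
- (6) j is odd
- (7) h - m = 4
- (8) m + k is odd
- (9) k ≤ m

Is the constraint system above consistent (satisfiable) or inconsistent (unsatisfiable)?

From constraints 1 and 9: m ≥ k and k ≥ 6, so m ≥ 6. From constraints 2 and 4: m ≤ n and n ≤ 5, so m ≤ 5. But 5 < 6, so no value of m works.

Unsatisfiable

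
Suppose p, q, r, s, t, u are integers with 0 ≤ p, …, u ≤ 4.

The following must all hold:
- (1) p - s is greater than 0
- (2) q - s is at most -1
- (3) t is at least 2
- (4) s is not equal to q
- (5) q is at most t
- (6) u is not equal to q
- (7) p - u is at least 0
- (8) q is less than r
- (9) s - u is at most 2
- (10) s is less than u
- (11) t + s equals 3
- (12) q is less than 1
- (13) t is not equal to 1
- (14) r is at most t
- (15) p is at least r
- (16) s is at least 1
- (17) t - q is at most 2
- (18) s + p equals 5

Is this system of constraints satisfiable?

Try p = 4, q = 0, r = 1, s = 1, t = 2, u = 2.
Check constraint 1: p - s = 3; constraint 2: q - s = -1; constraint 7: p - u = 2. The remaining constraints are straightforward to verify.

Satisfiable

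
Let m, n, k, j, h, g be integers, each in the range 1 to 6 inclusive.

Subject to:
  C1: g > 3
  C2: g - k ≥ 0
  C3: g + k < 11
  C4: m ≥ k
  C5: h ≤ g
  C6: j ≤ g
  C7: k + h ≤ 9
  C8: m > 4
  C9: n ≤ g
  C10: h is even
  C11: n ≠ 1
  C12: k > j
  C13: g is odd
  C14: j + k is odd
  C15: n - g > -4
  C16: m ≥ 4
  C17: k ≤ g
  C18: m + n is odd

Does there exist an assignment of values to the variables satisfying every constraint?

Try m = 5, n = 2, k = 5, j = 4, h = 4, g = 5.
Check constraint 2: g - k = 0; constraint 3: g + k = 10; constraint 7: k + h = 9. The remaining constraints are straightforward to verify.

Satisfiable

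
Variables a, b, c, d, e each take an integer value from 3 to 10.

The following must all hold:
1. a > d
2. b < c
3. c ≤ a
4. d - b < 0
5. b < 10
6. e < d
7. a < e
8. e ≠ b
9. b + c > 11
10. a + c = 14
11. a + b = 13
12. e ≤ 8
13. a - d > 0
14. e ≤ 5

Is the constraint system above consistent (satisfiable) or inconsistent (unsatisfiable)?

Constraints 2, 3, 4, 6, and 7 give b < c, c ≤ a, a < e, e < d, d < b. Chaining: b < c ≤ a < e < d < b, which forces b < b — impossible.

Unsatisfiable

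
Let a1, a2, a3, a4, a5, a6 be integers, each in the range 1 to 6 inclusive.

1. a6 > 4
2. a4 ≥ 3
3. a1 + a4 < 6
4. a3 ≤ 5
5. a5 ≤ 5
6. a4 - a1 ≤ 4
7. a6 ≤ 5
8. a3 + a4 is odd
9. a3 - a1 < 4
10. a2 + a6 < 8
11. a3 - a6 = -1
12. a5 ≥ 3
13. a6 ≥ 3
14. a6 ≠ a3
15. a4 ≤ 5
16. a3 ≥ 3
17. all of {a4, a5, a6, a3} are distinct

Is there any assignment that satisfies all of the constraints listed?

Unsatisfiable

Constraints 2, 4, 5, 7, 12, 13, 15, and 16 confine each of a4, a5, a6, a3 to the 3 values {3, …, 5}.
Constraint 17 requires all 4 of them to be distinct, but only 3 values are available — impossible by the pigeonhole principle.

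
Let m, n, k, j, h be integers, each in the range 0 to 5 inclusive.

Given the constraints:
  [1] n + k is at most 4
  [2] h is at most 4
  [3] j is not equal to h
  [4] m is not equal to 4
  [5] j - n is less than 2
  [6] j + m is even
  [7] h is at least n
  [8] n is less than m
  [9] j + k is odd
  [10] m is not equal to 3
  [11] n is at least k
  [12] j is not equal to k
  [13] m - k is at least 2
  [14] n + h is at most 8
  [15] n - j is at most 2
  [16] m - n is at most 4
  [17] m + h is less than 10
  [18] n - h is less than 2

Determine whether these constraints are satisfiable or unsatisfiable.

Satisfiable

Take m = 5, n = 4, k = 0, j = 3, h = 4. Then constraint 1: n + k = 4; constraint 5: j - n = -1, and every other listed constraint is also met.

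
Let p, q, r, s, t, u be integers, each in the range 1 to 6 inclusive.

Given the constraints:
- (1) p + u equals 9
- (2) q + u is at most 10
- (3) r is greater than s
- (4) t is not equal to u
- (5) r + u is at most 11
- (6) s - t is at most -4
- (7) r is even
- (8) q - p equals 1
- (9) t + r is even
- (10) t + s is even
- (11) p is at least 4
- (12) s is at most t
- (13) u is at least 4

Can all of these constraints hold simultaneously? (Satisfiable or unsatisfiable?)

Satisfiable

Take p = 4, q = 5, r = 4, s = 2, t = 6, u = 5. Then constraint 1: p + u = 9; constraint 2: q + u = 10; constraint 5: r + u = 9, and every other listed constraint is also met.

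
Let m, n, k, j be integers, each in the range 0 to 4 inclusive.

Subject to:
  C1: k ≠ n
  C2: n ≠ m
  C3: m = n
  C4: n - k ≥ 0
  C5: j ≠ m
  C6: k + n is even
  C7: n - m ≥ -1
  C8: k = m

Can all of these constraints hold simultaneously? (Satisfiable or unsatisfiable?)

Unsatisfiable

From constraints 3 and 8, k = m = n, so k = n. But constraint 1 says k ≠ n. Contradiction.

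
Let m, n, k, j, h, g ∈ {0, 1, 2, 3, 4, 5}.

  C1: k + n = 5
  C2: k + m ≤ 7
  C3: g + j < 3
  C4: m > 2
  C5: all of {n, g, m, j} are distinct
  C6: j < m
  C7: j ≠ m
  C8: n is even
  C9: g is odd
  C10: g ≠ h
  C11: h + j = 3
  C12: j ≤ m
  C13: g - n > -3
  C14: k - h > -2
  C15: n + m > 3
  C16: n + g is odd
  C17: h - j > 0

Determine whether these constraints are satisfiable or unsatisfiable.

The assignment m = 4, n = 2, k = 3, j = 0, h = 3, g = 1 works:
  constraint 1 holds since k + n = 5.
  constraint 2 holds since k + m = 7.
The rest check out directly.

Satisfiable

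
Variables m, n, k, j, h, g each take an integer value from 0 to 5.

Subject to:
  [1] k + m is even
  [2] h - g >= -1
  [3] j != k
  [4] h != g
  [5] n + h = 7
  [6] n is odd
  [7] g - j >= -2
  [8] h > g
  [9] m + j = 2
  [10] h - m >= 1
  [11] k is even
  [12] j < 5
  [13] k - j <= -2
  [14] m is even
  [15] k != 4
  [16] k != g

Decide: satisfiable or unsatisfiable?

Setting (m, n, k, j, h, g) = (0, 5, 0, 2, 2, 1) satisfies everything: constraint 2: h - g = 1; constraint 5: n + h = 7; constraint 7: g - j = -1, and the others follow.

Satisfiable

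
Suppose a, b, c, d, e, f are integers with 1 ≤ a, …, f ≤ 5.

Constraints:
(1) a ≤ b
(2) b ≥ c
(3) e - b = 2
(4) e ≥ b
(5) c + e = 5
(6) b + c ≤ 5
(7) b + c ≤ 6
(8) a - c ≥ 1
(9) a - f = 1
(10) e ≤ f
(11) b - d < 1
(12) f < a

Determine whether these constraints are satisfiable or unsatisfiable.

Unsatisfiable

Constraints 1, 4, 10, and 12 give f < a, a ≤ b, b ≤ e, e ≤ f. Chaining: f < a ≤ b ≤ e ≤ f, which forces f < f — impossible.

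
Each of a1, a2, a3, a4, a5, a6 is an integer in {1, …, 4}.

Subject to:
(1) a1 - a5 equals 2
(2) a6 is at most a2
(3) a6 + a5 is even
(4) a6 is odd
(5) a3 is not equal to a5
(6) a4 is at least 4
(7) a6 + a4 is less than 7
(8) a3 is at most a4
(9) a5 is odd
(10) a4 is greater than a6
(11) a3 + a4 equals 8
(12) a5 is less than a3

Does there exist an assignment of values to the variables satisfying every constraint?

Satisfiable

One satisfying assignment is a1 = 3, a2 = 1, a3 = 4, a4 = 4, a5 = 1, a6 = 1.
For the less obvious constraints — constraint 1: a1 - a5 = 2; constraint 7: a6 + a4 = 5 — and the others hold by inspection.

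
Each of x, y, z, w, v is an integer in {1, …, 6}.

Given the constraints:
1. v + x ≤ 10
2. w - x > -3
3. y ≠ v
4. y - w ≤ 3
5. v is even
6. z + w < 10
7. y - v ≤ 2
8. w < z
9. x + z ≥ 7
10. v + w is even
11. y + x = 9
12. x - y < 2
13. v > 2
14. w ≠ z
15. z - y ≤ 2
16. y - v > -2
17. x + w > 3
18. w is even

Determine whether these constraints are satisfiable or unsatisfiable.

Setting (x, y, z, w, v) = (4, 5, 6, 2, 6) satisfies everything: constraint 1: v + x = 10; constraint 2: w - x = -2; constraint 4: y - w = 3, and the others follow.

Satisfiable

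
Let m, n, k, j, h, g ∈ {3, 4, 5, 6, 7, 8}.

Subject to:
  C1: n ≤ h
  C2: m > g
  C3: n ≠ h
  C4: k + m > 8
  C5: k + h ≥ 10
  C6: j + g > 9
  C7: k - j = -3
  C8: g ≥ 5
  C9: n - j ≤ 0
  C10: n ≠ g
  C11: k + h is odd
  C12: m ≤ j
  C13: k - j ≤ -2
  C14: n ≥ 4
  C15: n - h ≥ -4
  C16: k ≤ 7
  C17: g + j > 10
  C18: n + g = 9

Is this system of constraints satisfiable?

Satisfiable

The assignment m = 7, n = 4, k = 4, j = 7, h = 7, g = 5 works:
  constraint 4 holds since k + m = 11.
  constraint 5 holds since k + h = 11.
  constraint 6 holds since j + g = 12.
The rest check out directly.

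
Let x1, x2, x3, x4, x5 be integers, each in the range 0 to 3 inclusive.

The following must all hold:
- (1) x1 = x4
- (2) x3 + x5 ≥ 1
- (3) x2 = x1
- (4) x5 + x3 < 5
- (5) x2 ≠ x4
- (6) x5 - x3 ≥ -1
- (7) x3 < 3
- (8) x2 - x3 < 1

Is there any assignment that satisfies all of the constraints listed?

From constraints 1 and 3, x2 = x1 = x4, so x2 = x4. But constraint 5 says x2 ≠ x4. Contradiction.

Unsatisfiable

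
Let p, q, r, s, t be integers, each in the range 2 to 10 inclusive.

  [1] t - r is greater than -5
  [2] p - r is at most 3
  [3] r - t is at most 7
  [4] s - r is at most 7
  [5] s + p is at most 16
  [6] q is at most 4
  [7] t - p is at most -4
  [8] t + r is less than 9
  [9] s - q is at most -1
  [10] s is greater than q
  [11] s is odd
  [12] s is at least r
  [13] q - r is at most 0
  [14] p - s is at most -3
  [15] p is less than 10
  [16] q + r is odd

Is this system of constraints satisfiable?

Constraints 3, 7, 9, 13, and 14 give p − t ≥ 4, t − r ≥ -7, r − q ≥ 0, q − s ≥ 1, s − p ≥ 3.
Adding all 5 inequalities: the left sides telescope to 0, and the right sides sum to 4 + (-7) + 0 + 1 + 3 = 1. So 0 ≥ 1, which is false.

Unsatisfiable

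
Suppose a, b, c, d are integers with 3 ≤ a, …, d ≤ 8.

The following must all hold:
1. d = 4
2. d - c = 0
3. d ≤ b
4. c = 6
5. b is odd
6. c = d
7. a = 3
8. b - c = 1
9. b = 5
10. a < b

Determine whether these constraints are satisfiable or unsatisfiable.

Constraint 4 fixes c = 6 and constraint 1 fixes d = 4, but constraint 6 requires c = d. Since 6 ≠ 4, contradiction.

Unsatisfiable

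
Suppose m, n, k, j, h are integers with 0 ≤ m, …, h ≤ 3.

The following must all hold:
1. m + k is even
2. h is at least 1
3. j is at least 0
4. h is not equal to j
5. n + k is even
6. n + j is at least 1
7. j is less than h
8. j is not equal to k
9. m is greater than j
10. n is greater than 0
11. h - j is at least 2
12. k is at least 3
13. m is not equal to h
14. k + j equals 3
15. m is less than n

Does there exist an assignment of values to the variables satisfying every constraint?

Try m = 1, n = 3, k = 3, j = 0, h = 3.
Check constraint 6: n + j = 3; constraint 11: h - j = 3. The remaining constraints are straightforward to verify.

Satisfiable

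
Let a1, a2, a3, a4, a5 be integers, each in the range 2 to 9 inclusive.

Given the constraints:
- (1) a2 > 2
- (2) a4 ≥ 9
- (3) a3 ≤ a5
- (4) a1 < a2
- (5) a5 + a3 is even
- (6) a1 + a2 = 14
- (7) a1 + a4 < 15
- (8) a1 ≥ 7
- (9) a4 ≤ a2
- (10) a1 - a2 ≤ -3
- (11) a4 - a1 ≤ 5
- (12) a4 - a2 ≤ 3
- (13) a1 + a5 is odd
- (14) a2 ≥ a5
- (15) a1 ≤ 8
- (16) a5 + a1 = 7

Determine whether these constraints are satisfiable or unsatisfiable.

Unsatisfiable

From constraint 8: a1 ≥ 7. From constraints 2 and 9: a2 ≥ a4 ≥ 9. Hence a1 + a2 ≥ 16. But constraint 6 requires a1 + a2 = 14, and 14 < 16. Contradiction.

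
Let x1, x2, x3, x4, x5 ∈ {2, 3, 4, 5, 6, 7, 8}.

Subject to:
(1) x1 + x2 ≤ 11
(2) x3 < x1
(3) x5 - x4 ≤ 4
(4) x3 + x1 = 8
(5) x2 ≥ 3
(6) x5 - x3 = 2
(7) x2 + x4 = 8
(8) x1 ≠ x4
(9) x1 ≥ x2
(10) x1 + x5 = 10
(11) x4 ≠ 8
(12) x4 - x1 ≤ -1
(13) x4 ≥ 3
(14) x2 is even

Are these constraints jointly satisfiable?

Setting (x1, x2, x3, x4, x5) = (5, 4, 3, 4, 5) satisfies everything: constraint 1: x1 + x2 = 9; constraint 3: x5 - x4 = 1, and the others follow.

Satisfiable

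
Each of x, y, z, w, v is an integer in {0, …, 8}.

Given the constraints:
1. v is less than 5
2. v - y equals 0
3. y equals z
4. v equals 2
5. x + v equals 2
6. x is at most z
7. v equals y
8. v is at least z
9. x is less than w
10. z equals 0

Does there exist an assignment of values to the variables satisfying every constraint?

Constraint 4 fixes v = 2 and constraint 10 fixes z = 0. Constraints 3 and 7 give v = y = z, so v = z. But 2 ≠ 0 — contradiction.

Unsatisfiable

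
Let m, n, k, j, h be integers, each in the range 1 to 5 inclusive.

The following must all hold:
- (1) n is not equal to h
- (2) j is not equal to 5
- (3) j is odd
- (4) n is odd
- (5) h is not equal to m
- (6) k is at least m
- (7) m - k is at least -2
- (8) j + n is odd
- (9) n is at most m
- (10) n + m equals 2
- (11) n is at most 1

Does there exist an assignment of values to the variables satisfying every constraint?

Constraint 3 makes j odd and constraint 4 makes n odd, so j + n must be even. Constraint 8 says j + n is odd — contradiction.

Unsatisfiable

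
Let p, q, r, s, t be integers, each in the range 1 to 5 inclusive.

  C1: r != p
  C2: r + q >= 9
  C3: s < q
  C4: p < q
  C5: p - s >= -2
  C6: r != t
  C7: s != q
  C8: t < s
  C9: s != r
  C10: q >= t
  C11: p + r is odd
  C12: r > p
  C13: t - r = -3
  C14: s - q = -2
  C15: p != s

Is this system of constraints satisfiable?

Satisfiable

Try p = 4, q = 5, r = 5, s = 3, t = 2.
Check constraint 2: r + q = 10; constraint 5: p - s = 1. The remaining constraints are straightforward to verify.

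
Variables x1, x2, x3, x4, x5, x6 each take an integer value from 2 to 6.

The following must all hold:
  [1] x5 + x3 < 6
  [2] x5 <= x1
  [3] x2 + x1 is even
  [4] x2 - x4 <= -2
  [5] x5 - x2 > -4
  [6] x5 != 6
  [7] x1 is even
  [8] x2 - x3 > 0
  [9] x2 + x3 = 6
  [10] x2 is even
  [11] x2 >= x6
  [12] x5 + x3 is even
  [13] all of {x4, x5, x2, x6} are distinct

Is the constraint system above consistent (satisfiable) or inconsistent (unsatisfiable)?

Satisfiable

Try x1 = 6, x2 = 4, x3 = 2, x4 = 6, x5 = 2, x6 = 3.
Check constraint 1: x5 + x3 = 4; constraint 4: x2 - x4 = -2. The remaining constraints are straightforward to verify.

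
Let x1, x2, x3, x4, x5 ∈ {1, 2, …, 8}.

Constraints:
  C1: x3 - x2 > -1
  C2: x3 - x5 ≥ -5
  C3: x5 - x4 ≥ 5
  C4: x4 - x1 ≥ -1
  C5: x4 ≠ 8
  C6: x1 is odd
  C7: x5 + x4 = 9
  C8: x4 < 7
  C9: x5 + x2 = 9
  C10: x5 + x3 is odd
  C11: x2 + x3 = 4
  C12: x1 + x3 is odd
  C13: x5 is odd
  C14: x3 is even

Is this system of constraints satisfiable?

One satisfying assignment is x1 = 3, x2 = 2, x3 = 2, x4 = 2, x5 = 7.
For the less obvious constraints — constraint 1: x3 - x2 = 0; constraint 2: x3 - x5 = -5 — and the others hold by inspection.

Satisfiable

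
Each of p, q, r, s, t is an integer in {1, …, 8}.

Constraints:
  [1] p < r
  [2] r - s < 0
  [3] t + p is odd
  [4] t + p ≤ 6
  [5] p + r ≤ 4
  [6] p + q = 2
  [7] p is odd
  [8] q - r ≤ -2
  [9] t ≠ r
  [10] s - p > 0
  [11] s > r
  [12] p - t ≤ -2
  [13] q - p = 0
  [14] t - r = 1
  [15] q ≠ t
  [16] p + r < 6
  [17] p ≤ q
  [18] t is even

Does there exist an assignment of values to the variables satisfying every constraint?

Try p = 1, q = 1, r = 3, s = 4, t = 4.
Check constraint 2: r - s = -1; constraint 4: t + p = 5; constraint 5: p + r = 4. The remaining constraints are straightforward to verify.

Satisfiable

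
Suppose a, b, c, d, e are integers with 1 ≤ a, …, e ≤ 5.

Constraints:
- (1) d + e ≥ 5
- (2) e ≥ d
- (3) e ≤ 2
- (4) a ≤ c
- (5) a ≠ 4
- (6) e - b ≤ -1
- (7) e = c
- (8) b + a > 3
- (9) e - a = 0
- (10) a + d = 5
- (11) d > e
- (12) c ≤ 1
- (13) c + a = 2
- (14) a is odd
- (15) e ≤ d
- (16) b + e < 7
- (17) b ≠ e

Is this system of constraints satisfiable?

Unsatisfiable

From constraints 4 and 12: a ≤ c ≤ 1. From constraints 2 and 3: d ≤ e ≤ 2. Hence a + d ≤ 3. But constraint 10 requires a + d = 5, and 5 > 3. Contradiction.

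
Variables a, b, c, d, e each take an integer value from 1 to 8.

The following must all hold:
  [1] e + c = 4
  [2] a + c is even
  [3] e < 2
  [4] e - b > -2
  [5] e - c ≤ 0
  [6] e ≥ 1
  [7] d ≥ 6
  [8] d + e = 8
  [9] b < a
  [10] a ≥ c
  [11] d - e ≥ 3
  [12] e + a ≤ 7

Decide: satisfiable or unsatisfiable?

Satisfiable

One satisfying assignment is a = 5, b = 1, c = 3, d = 7, e = 1.
For the less obvious constraints — constraint 1: e + c = 4; constraint 4: e - b = 0 — and the others hold by inspection.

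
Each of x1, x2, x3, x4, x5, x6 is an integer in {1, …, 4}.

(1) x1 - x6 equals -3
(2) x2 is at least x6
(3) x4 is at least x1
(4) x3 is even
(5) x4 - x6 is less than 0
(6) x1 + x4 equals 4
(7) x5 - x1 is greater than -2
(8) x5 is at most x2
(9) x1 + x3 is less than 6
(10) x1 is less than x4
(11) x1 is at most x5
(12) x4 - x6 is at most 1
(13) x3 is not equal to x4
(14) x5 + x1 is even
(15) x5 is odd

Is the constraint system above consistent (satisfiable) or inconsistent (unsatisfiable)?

Satisfiable

Setting (x1, x2, x3, x4, x5, x6) = (1, 4, 4, 3, 1, 4) satisfies everything: constraint 1: x1 - x6 = -3; constraint 5: x4 - x6 = -1, and the others follow.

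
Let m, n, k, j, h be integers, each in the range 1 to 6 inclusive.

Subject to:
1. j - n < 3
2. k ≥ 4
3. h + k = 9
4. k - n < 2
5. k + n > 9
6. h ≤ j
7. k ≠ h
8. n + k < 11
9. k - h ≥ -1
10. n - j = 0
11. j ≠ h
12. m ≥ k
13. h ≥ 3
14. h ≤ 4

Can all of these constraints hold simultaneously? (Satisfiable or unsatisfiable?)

One satisfying assignment is m = 6, n = 5, k = 5, j = 5, h = 4.
For the less obvious constraints — constraint 1: j - n = 0; constraint 3: h + k = 9 — and the others hold by inspection.

Satisfiable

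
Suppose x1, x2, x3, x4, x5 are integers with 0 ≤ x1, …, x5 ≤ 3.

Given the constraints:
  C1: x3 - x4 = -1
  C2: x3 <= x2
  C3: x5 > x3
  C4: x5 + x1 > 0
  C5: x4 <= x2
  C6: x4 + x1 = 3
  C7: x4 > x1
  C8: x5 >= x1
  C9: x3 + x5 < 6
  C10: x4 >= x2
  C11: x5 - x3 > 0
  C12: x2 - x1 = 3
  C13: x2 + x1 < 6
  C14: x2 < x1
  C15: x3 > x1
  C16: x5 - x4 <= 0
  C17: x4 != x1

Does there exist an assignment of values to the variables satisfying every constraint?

Constraints 3, 5, 14, 15, and 16 give x3 < x5, x5 ≤ x4, x4 ≤ x2, x2 < x1, x1 < x3. Chaining: x3 < x5 ≤ x4 ≤ x2 < x1 < x3, which forces x3 < x3 — impossible.

Unsatisfiable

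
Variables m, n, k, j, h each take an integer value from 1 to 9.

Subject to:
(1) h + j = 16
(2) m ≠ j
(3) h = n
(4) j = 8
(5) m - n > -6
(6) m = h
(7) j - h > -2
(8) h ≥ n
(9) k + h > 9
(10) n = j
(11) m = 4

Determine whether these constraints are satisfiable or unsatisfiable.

Constraint 11 fixes m = 4 and constraint 4 fixes j = 8. Constraints 3, 6, and 10 give m = h = n = j, so m = j. But 4 ≠ 8 — contradiction.

Unsatisfiable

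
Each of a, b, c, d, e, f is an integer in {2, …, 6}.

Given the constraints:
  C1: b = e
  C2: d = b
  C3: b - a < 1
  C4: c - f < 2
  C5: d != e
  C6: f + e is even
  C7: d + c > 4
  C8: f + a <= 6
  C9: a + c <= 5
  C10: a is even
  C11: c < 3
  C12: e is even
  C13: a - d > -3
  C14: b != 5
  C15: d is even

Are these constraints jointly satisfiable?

Unsatisfiable

From constraints 1 and 2, d = b = e, so d = e. But constraint 5 says d ≠ e. Contradiction.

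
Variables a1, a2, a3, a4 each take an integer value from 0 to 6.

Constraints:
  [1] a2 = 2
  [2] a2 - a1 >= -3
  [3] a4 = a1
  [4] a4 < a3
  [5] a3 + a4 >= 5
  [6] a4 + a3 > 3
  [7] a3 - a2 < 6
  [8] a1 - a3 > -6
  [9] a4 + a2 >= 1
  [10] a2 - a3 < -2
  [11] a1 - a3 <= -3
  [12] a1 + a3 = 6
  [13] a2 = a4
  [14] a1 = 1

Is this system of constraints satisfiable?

Unsatisfiable

Constraint 1 fixes a2 = 2 and constraint 14 fixes a1 = 1. Constraints 3 and 13 give a2 = a4 = a1, so a2 = a1. But 2 ≠ 1 — contradiction.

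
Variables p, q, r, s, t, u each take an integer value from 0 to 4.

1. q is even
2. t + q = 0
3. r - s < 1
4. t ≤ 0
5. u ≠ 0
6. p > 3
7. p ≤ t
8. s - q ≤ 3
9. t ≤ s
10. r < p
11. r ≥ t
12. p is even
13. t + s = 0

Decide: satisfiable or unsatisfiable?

Unsatisfiable

From constraint 6: p ≥ 4. From constraints 4 and 7: p ≤ t and t ≤ 0, so p ≤ 0. But 0 < 4, so no value of p works.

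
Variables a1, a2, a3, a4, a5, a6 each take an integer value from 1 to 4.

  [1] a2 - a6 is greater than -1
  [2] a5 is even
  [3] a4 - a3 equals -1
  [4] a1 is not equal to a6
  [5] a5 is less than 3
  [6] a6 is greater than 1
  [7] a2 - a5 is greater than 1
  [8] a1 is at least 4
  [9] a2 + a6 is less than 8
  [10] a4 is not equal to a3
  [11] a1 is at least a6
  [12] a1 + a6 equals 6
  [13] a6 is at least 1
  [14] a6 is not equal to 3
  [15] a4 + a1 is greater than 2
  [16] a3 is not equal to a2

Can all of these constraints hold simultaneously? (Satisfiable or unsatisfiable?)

The assignment a1 = 4, a2 = 4, a3 = 2, a4 = 1, a5 = 2, a6 = 2 works:
  constraint 1 holds since a2 - a6 = 2.
  constraint 3 holds since a4 - a3 = -1.
The rest check out directly.

Satisfiable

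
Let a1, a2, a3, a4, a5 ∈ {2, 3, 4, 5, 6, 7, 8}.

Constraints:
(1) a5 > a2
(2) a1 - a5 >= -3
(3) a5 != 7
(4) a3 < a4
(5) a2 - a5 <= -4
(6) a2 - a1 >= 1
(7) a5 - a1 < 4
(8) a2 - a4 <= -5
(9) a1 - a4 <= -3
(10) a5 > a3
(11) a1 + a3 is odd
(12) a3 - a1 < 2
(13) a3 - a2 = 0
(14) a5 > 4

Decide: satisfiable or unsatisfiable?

Constraints 2, 5, and 6 give a2 − a1 ≥ 1, a1 − a5 ≥ -3, a5 − a2 ≥ 4.
Adding all 3 inequalities: the left sides telescope to 0, and the right sides sum to 1 + (-3) + 4 = 2. So 0 ≥ 2, which is false.

Unsatisfiable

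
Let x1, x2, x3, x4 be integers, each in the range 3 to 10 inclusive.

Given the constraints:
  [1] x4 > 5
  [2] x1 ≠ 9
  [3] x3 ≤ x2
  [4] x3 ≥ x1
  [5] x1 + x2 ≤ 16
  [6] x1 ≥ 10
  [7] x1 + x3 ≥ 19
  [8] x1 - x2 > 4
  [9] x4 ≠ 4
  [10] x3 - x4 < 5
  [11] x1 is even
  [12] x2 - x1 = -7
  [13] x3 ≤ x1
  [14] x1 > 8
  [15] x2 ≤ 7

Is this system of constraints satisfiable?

Unsatisfiable

From constraints 4 and 6: x3 ≥ x1 and x1 ≥ 10, so x3 ≥ 10. From constraints 3 and 15: x3 ≤ x2 and x2 ≤ 7, so x3 ≤ 7. But 7 < 10, so no value of x3 works.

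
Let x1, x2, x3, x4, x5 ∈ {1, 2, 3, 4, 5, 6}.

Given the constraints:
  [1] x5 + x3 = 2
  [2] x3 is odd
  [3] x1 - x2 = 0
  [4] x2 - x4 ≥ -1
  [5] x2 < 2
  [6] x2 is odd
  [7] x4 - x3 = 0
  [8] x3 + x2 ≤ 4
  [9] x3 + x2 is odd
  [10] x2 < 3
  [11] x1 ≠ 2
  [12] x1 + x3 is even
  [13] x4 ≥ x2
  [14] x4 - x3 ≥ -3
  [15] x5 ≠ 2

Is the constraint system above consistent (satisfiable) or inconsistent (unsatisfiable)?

Unsatisfiable

Constraint 2 makes x3 odd and constraint 6 makes x2 odd, so x3 + x2 must be even. Constraint 9 says x3 + x2 is odd — contradiction.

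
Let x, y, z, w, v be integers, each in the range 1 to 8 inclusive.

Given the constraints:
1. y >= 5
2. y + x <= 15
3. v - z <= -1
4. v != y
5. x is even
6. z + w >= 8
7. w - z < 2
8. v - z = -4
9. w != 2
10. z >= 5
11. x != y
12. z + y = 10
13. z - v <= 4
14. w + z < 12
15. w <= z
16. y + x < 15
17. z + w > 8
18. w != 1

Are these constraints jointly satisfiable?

The assignment x = 8, y = 5, z = 5, w = 5, v = 1 works:
  constraint 2 holds since y + x = 13.
  constraint 3 holds since v - z = -4.
The rest check out directly.

Satisfiable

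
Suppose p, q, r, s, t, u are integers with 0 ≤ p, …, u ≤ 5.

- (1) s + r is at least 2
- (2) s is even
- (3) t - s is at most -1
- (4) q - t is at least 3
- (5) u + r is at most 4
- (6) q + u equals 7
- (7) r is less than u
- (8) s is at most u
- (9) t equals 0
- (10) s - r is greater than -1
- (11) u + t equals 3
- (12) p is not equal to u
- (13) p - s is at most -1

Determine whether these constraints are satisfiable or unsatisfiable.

Satisfiable

Take p = 1, q = 4, r = 0, s = 2, t = 0, u = 3. Then constraint 1: s + r = 2; constraint 3: t - s = -2, and every other listed constraint is also met.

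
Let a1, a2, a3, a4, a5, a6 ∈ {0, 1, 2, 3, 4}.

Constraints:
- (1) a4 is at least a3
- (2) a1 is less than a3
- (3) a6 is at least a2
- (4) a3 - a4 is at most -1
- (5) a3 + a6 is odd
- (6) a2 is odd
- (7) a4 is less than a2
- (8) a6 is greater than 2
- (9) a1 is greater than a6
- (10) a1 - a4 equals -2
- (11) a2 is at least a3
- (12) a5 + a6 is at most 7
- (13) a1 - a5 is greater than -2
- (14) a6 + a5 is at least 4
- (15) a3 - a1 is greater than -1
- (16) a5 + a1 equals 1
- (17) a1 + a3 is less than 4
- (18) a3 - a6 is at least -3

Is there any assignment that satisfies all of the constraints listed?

Constraints 2, 3, 4, 7, and 9 give a6 < a1, a1 < a3, a3 < a4, a4 < a2, a2 ≤ a6. Chaining: a6 < a1 < a3 < a4 < a2 ≤ a6, which forces a6 < a6 — impossible.

Unsatisfiable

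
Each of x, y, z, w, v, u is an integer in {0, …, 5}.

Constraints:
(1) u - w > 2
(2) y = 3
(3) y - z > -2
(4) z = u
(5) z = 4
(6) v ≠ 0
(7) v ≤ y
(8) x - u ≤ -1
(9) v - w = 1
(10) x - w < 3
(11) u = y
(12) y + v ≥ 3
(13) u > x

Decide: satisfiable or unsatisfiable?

Unsatisfiable

Constraint 5 fixes z = 4 and constraint 2 fixes y = 3. Constraints 4 and 11 give z = u = y, so z = y. But 4 ≠ 3 — contradiction.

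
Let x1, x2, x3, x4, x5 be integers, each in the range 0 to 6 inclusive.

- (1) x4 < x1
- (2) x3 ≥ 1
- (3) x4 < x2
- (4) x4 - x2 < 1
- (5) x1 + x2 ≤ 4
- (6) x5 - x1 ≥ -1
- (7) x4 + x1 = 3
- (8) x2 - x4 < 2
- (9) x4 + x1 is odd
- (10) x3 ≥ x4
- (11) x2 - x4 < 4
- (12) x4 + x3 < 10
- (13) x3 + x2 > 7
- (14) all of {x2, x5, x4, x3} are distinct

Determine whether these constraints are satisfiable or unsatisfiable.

Satisfiable

One satisfying assignment is x1 = 2, x2 = 2, x3 = 6, x4 = 1, x5 = 3.
For the less obvious constraints — constraint 4: x4 - x2 = -1; constraint 5: x1 + x2 = 4; constraint 6: x5 - x1 = 1 — and the others hold by inspection.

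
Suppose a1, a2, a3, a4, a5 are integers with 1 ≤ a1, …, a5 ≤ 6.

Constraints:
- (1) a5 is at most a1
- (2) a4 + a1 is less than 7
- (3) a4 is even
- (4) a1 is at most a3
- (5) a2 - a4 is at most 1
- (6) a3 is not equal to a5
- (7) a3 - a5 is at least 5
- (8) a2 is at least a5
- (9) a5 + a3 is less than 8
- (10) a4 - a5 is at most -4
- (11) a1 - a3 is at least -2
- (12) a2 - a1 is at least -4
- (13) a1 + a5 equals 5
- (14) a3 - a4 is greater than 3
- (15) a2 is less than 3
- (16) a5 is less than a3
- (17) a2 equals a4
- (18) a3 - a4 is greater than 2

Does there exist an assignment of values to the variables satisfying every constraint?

Unsatisfiable

Constraints 5, 7, 10, 11, and 12 give a5 − a4 ≥ 4, a4 − a2 ≥ -1, a2 − a1 ≥ -4, a1 − a3 ≥ -2, a3 − a5 ≥ 5.
Adding all 5 inequalities: the left sides telescope to 0, and the right sides sum to 4 + (-1) + (-4) + (-2) + 5 = 2. So 0 ≥ 2, which is false.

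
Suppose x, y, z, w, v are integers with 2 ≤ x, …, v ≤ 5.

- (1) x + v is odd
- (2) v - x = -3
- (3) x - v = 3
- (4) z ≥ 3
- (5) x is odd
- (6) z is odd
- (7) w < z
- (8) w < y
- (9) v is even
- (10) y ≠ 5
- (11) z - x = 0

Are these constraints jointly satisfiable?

Setting (x, y, z, w, v) = (5, 3, 5, 2, 2) satisfies everything: constraint 2: v - x = -3; constraint 3: x - v = 3, and the others follow.

Satisfiable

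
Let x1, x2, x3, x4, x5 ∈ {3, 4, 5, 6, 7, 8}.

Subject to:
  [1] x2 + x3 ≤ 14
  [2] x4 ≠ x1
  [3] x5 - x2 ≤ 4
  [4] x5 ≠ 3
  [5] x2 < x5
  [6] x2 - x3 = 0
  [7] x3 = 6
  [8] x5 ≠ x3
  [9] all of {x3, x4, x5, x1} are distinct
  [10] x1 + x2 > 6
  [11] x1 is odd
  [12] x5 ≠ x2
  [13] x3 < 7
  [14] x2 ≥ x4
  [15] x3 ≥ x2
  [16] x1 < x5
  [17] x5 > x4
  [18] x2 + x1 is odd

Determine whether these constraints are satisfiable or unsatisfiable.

Satisfiable

The assignment x1 = 3, x2 = 6, x3 = 6, x4 = 4, x5 = 8 works:
  constraint 1 holds since x2 + x3 = 12.
  constraint 3 holds since x5 - x2 = 2.
  constraint 6 holds since x2 - x3 = 0.
The rest check out directly.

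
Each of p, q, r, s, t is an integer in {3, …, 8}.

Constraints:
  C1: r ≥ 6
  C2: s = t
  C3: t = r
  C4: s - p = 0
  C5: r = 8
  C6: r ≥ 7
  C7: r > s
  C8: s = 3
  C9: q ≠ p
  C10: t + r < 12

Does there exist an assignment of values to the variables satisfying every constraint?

Unsatisfiable

Constraint 8 fixes s = 3 and constraint 5 fixes r = 8. Constraints 2 and 3 give s = t = r, so s = r. But 3 ≠ 8 — contradiction.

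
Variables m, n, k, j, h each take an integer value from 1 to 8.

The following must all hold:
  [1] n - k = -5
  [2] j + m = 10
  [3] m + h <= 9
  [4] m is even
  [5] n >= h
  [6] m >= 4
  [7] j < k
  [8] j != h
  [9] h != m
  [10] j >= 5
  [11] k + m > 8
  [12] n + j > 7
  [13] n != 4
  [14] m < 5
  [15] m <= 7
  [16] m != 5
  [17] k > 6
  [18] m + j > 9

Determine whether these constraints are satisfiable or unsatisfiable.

Setting (m, n, k, j, h) = (4, 2, 7, 6, 2) satisfies everything: constraint 1: n - k = -5; constraint 2: j + m = 10, and the others follow.

Satisfiable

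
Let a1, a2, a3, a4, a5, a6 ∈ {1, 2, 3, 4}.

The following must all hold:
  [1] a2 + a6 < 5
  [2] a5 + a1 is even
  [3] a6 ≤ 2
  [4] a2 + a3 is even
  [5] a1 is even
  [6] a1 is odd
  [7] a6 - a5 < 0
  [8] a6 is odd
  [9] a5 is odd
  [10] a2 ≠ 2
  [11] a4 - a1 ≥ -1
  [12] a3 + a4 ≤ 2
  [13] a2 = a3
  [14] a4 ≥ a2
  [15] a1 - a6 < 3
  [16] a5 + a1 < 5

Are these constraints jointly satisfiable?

Constraint 9 makes a5 odd and constraint 5 makes a1 even, so a5 + a1 must be odd. Constraint 2 says a5 + a1 is even — contradiction.

Unsatisfiable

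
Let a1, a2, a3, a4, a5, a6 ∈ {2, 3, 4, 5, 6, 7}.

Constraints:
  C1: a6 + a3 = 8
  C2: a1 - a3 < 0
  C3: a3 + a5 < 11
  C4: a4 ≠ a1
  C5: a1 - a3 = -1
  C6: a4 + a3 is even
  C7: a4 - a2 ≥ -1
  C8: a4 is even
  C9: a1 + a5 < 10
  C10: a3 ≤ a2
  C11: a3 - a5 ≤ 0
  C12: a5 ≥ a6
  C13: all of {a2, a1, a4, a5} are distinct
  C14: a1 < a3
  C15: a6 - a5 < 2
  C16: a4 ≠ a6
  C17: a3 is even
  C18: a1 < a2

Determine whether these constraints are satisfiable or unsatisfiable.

Satisfiable

The assignment a1 = 3, a2 = 5, a3 = 4, a4 = 6, a5 = 4, a6 = 4 works:
  constraint 1 holds since a6 + a3 = 8.
  constraint 2 holds since a1 - a3 = -1.
  constraint 3 holds since a3 + a5 = 8.
The rest check out directly.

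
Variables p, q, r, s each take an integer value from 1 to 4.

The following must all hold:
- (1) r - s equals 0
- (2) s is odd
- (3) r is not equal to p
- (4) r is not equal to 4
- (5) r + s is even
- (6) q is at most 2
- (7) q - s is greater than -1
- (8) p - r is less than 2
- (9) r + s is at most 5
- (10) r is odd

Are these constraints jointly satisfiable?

Take p = 2, q = 2, r = 1, s = 1. Then constraint 1: r - s = 0; constraint 7: q - s = 1; constraint 8: p - r = 1, and every other listed constraint is also met.

Satisfiable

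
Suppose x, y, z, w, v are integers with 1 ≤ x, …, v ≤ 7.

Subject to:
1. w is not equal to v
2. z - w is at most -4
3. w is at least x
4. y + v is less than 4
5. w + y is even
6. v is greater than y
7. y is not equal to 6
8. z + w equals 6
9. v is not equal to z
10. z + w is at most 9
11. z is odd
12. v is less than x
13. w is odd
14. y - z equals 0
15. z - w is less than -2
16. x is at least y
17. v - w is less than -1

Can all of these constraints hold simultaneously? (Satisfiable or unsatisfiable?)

Satisfiable

Setting (x, y, z, w, v) = (5, 1, 1, 5, 2) satisfies everything: constraint 2: z - w = -4; constraint 4: y + v = 3; constraint 8: z + w = 6, and the others follow.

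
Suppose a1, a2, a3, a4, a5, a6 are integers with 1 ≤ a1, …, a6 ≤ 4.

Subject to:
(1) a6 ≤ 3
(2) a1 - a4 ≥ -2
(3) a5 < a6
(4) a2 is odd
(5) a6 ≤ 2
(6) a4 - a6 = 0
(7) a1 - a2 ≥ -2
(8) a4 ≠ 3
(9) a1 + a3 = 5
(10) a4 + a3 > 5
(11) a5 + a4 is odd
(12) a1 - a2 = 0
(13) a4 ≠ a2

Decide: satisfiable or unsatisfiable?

Satisfiable

Take a1 = 1, a2 = 1, a3 = 4, a4 = 2, a5 = 1, a6 = 2. Then constraint 2: a1 - a4 = -1; constraint 6: a4 - a6 = 0, and every other listed constraint is also met.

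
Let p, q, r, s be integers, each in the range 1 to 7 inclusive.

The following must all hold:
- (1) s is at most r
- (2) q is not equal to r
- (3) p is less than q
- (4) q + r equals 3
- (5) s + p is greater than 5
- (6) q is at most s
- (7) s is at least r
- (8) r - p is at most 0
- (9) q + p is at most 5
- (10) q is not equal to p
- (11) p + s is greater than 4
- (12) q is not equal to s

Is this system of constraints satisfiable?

Unsatisfiable

Constraints 1, 3, 6, and 8 give p < q, q ≤ s, s ≤ r, r ≤ p. Chaining: p < q ≤ s ≤ r ≤ p, which forces p < p — impossible.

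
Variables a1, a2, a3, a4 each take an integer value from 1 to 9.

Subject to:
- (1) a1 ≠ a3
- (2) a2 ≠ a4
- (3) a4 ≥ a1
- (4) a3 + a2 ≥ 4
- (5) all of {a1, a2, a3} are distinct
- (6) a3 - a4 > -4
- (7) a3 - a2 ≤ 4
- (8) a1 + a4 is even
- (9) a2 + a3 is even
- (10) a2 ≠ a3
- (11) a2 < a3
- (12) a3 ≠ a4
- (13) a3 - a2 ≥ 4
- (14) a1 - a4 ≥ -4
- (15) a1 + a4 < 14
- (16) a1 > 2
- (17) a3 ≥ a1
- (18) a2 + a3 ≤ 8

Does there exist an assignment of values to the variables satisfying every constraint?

Try a1 = 4, a2 = 1, a3 = 5, a4 = 8.
Check constraint 4: a3 + a2 = 6; constraint 6: a3 - a4 = -3; constraint 7: a3 - a2 = 4. The remaining constraints are straightforward to verify.

Satisfiable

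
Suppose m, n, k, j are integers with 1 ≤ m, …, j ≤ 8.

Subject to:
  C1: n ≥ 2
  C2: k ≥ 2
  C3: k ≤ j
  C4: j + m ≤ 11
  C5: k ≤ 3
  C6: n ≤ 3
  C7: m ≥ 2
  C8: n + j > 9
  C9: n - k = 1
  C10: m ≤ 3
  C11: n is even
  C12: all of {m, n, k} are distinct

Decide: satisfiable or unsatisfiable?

Unsatisfiable

Constraints 1, 2, 5, 6, 7, and 10 confine each of m, n, k to the 2 values {2, 3}.
Constraint 12 requires all 3 of them to be distinct, but only 2 values are available — impossible by the pigeonhole principle.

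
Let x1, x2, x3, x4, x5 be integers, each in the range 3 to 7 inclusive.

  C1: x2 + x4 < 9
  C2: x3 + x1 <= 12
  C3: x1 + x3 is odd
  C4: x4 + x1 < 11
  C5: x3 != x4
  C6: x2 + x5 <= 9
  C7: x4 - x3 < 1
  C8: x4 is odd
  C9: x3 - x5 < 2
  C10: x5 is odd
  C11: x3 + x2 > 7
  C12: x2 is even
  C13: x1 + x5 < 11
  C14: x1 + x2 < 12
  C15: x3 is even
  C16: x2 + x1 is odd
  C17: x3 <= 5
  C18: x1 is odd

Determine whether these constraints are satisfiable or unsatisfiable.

Satisfiable

Take x1 = 5, x2 = 4, x3 = 4, x4 = 3, x5 = 3. Then constraint 1: x2 + x4 = 7; constraint 2: x3 + x1 = 9; constraint 4: x4 + x1 = 8, and every other listed constraint is also met.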